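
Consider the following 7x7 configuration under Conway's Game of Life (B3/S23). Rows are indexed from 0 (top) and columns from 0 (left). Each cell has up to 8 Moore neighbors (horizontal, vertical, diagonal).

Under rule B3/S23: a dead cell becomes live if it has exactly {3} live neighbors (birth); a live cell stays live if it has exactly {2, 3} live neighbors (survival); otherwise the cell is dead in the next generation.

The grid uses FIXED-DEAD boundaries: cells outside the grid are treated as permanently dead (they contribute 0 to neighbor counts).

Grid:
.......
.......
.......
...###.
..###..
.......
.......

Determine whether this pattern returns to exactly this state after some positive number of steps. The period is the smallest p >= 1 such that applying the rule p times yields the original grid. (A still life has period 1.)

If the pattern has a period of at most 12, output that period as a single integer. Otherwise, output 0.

Simulating and comparing each generation to the original:
Gen 0 (original, given above): 6 live cells
Gen 1: 6 live cells, differs from original
Gen 2: 6 live cells, MATCHES original -> period = 2

Answer: 2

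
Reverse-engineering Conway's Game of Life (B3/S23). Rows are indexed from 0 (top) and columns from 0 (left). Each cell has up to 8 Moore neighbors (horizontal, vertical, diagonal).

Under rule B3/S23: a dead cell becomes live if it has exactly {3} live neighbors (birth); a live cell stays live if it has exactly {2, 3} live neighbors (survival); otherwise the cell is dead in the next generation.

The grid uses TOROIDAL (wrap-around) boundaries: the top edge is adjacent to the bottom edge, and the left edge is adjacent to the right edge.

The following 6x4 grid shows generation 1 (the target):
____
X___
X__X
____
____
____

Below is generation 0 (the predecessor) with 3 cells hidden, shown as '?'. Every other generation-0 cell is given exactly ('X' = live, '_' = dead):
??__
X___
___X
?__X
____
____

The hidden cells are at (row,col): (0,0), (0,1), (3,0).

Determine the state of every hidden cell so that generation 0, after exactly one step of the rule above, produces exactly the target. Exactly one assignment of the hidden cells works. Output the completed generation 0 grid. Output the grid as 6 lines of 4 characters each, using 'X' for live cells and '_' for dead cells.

Answer: _X__
X___
___X
___X
____
____

Derivation:
Hidden generation-0 cells (in order): (0,0), (0,1), (3,0).
A hidden cell only influences target cells in its own 3x3 neighborhood. Try each of the 2^3 = 8 assignments, step the completed generation 0 forward once under B3/S23, and compare with the target:
  (0,0)=_ (0,1)=_ (3,0)=_ -> step gives (1,0)='_' but target has 'X' -> reject
  (0,0)=_ (0,1)=_ (3,0)=X -> step gives (1,0)='_' but target has 'X' -> reject
  (0,0)=_ (0,1)=X (3,0)=_ -> step reproduces the target at every cell -> ACCEPT
  (0,0)=_ (0,1)=X (3,0)=X -> step gives (2,0)='_' but target has 'X' -> reject
  (0,0)=X (0,1)=_ (3,0)=_ -> step gives (1,3)='X' but target has '_' -> reject
  (0,0)=X (0,1)=_ (3,0)=X -> step gives (1,3)='X' but target has '_' -> reject
  (0,0)=X (0,1)=X (3,0)=_ -> step gives (0,0)='X' but target has '_' -> reject
  (0,0)=X (0,1)=X (3,0)=X -> step gives (0,0)='X' but target has '_' -> reject
Unique solution: (0,0)=dead, (0,1)=live, (3,0)=dead.
Check: live-neighbor counts of every cell in the completed generation 0:
2111
2222
3122
2021
1011
1110
Applying B3/S23 to generation 0 with these counts gives:
____
X___
X__X
____
____
____
which matches the target exactly.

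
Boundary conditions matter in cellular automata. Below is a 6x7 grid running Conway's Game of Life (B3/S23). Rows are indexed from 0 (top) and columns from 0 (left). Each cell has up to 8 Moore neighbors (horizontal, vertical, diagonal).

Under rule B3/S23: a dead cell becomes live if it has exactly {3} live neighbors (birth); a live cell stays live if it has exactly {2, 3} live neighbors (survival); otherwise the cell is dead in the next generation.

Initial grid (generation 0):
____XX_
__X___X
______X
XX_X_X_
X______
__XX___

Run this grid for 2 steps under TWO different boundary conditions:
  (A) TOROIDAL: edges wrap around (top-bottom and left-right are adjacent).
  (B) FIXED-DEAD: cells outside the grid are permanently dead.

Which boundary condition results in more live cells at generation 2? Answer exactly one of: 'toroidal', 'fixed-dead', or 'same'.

Under TOROIDAL boundary, generation 2:
____XX_
XXXXX_X
_XX__XX
___XX__
XXXXXXX
__X___X
Population = 23

Under FIXED-DEAD boundary, generation 2:
_______
______X
XXX__XX
X__XXX_
XX_____
_______
Population = 12

Comparison: toroidal=23, fixed-dead=12 -> toroidal

Answer: toroidal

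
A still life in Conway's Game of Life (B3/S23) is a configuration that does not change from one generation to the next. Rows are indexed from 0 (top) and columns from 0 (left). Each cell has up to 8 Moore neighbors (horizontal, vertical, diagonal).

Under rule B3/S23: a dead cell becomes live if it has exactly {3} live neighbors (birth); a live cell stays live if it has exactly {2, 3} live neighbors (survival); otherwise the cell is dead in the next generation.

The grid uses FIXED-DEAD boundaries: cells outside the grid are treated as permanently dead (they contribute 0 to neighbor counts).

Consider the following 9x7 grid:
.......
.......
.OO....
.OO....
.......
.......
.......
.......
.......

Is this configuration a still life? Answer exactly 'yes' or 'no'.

Compute generation 1 and compare to generation 0 (given above):
Generation 1:
.......
.......
.OO....
.OO....
.......
.......
.......
.......
.......
The grids are IDENTICAL -> still life.

Answer: yes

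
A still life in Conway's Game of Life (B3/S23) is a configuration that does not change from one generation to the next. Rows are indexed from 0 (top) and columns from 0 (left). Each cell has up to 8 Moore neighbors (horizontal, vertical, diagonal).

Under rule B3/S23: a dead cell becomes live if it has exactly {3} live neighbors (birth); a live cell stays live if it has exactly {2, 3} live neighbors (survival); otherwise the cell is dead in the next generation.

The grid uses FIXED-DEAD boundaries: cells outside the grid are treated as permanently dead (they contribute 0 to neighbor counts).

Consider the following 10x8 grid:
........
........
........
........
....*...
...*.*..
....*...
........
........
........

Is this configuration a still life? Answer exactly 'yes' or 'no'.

Compute generation 1 and compare to generation 0 (given above):
Generation 1:
........
........
........
........
....*...
...*.*..
....*...
........
........
........
The grids are IDENTICAL -> still life.

Answer: yes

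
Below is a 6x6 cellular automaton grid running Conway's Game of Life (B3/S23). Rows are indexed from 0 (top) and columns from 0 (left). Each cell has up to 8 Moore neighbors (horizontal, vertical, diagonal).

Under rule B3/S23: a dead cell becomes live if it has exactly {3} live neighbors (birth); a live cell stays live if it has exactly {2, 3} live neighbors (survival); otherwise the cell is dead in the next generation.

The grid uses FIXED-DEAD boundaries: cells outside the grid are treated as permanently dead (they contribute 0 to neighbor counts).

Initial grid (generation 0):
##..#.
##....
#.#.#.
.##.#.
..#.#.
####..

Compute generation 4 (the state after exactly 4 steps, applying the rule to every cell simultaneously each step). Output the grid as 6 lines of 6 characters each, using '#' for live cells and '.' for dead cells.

Answer: ..#...
....#.
......
.#####
..#.#.
..###.

Derivation:
Simulating step by step:
Generation 0 (given above): 17 live cells
Generation 1: 14 live cells
##....
..##..
#.#...
..#.##
#...#.
.###..
Generation 2: 14 live cells
.##...
#.##..
..#.#.
....##
....##
.###..
Generation 3: 12 live cells
.###..
......
.##.##
......
..#..#
..###.
Generation 4: 12 live cells
(generation 4 grid is the final answer)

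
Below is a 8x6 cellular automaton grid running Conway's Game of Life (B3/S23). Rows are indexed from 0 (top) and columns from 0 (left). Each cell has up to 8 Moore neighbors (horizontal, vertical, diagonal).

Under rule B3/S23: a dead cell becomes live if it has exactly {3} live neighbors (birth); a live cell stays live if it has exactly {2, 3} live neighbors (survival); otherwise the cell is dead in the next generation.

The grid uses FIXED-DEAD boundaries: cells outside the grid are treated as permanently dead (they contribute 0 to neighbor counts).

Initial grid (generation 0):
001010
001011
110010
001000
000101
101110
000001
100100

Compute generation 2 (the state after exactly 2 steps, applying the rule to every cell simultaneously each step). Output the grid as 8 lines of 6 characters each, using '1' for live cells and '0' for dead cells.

Answer: 000111
011000
000000
100011
010000
000100
011100
000000

Derivation:
Simulating step by step:
Generation 0 (given above): 18 live cells
Generation 1: 19 live cells
000011
001011
011011
011110
010000
001101
011000
000000
Generation 2: 13 live cells
(generation 2 grid is the final answer)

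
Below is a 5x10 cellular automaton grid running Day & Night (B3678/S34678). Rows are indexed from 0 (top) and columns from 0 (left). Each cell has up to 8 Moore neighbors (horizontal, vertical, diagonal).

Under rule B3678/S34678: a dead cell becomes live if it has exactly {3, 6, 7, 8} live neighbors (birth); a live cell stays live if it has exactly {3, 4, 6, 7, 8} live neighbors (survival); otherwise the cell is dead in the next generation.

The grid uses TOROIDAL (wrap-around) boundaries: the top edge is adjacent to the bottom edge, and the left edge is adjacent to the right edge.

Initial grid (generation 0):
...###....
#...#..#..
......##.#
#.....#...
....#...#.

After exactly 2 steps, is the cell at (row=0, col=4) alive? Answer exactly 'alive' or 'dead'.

Answer: alive

Derivation:
Simulating step by step:
Generation 0 (given above): 13 live cells
Generation 1: 16 live cells
...###....
...##...#.
#....####.
.....#..##
...##.....
Generation 2: 13 live cells
..#.##....
...#.....#
.....####.
.....#..##
...#......

Cell (0,4) at generation 2: 1 -> alive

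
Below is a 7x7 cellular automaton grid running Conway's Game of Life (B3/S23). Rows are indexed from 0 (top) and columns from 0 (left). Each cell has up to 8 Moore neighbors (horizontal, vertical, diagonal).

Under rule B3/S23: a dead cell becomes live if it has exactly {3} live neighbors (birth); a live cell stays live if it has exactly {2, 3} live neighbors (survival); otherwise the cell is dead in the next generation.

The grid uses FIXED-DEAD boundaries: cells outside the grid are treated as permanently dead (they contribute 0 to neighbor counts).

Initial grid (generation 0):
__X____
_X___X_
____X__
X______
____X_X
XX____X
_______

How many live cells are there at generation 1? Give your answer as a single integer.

Answer: 5

Derivation:
Simulating step by step:
Generation 0 (given above): 10 live cells
Generation 1: 5 live cells
_______
_______
_______
_____X_
XX___X_
_____X_
_______
Population at generation 1: 5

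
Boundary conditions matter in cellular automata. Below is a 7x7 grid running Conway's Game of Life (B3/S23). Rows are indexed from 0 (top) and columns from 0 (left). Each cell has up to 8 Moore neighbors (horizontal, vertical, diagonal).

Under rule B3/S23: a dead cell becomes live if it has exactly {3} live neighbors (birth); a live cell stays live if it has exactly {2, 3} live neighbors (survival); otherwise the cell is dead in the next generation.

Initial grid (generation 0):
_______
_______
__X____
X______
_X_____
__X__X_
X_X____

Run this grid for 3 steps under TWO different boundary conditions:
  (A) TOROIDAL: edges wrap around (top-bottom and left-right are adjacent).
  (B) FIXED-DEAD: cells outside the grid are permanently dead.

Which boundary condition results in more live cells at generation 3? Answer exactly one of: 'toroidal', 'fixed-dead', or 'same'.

Answer: same

Derivation:
Under TOROIDAL boundary, generation 3:
_______
_______
_______
_______
_XX____
_XX____
_______
Population = 4

Under FIXED-DEAD boundary, generation 3:
_______
_______
_______
_______
_XX____
_XX____
_______
Population = 4

Comparison: toroidal=4, fixed-dead=4 -> same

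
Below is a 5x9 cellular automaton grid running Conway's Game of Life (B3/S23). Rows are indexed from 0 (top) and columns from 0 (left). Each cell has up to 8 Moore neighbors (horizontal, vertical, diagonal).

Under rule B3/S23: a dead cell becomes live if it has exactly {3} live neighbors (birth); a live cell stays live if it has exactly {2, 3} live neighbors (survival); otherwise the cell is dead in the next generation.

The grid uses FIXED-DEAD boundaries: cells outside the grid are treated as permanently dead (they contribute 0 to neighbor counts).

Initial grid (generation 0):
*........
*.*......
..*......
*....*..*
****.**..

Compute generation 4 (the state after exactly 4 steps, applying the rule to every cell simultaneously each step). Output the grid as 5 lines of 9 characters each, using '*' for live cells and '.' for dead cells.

Simulating step by step:
Generation 0 (given above): 13 live cells
Generation 1: 12 live cells
.*.......
.........
.........
*..****..
***.***..
Generation 2: 10 live cells
.........
.........
....**...
*.**..*..
***...*..
Generation 3: 11 live cells
.........
.........
...***...
*.***.*..
*.**.....
Generation 4: 5 live cells
(generation 4 grid is the final answer)

Answer: .........
....*....
..*..*...
.........
..*.*....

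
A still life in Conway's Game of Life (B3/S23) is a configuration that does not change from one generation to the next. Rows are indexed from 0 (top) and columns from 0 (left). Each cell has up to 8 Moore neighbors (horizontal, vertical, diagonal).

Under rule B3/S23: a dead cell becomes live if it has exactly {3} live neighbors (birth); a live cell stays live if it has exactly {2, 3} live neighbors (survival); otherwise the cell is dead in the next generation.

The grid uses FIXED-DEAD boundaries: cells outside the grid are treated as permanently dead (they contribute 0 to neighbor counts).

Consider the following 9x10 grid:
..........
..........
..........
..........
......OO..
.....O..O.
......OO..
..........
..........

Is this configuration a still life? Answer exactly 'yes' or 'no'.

Compute generation 1 and compare to generation 0 (given above):
Generation 1:
..........
..........
..........
..........
......OO..
.....O..O.
......OO..
..........
..........
The grids are IDENTICAL -> still life.

Answer: yes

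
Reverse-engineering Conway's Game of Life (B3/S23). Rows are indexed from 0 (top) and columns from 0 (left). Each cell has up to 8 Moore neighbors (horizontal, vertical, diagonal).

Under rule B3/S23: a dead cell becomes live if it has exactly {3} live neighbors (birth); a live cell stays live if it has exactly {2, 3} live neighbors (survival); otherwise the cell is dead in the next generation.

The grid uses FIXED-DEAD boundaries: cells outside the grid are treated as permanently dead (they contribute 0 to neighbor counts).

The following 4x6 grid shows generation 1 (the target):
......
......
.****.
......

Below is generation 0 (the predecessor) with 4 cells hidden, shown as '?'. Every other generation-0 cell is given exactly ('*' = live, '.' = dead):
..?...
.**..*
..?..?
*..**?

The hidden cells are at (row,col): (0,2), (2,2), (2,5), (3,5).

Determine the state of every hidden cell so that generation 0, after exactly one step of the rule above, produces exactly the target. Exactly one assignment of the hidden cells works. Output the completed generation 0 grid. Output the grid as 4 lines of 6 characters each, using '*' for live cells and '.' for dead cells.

Hidden generation-0 cells (in order): (0,2), (2,2), (2,5), (3,5).
A hidden cell only influences target cells in its own 3x3 neighborhood. Try each of the 2^4 = 16 assignments, step the completed generation 0 forward once under B3/S23, and compare with the target:
  (0,2)=. (2,2)=. (2,5)=. (3,5)=. -> step reproduces the target at every cell -> ACCEPT
  (0,2)=. (2,2)=. (2,5)=. (3,5)=* -> step gives (2,4)='.' but target has '*' -> reject
  (0,2)=. (2,2)=. (2,5)=* (3,5)=. -> step gives (2,4)='.' but target has '*' -> reject
  (0,2)=. (2,2)=. (2,5)=* (3,5)=* -> step gives (2,4)='.' but target has '*' -> reject
  (0,2)=. (2,2)=* (2,5)=. (3,5)=. -> step gives (1,1)='*' but target has '.' -> reject
  (0,2)=. (2,2)=* (2,5)=. (3,5)=* -> step gives (1,1)='*' but target has '.' -> reject
  (0,2)=. (2,2)=* (2,5)=* (3,5)=. -> step gives (1,1)='*' but target has '.' -> reject
  (0,2)=. (2,2)=* (2,5)=* (3,5)=* -> step gives (1,1)='*' but target has '.' -> reject
  (0,2)=* (2,2)=. (2,5)=. (3,5)=. -> step gives (0,1)='*' but target has '.' -> reject
  (0,2)=* (2,2)=. (2,5)=. (3,5)=* -> step gives (0,1)='*' but target has '.' -> reject
  (0,2)=* (2,2)=. (2,5)=* (3,5)=. -> step gives (0,1)='*' but target has '.' -> reject
  (0,2)=* (2,2)=. (2,5)=* (3,5)=* -> step gives (0,1)='*' but target has '.' -> reject
  (0,2)=* (2,2)=* (2,5)=. (3,5)=. -> step gives (0,1)='*' but target has '.' -> reject
  (0,2)=* (2,2)=* (2,5)=. (3,5)=* -> step gives (0,1)='*' but target has '.' -> reject
  (0,2)=* (2,2)=* (2,5)=* (3,5)=. -> step gives (0,1)='*' but target has '.' -> reject
  (0,2)=* (2,2)=* (2,5)=* (3,5)=* -> step gives (0,1)='*' but target has '.' -> reject
Unique solution: (0,2)=dead, (2,2)=dead, (2,5)=dead, (3,5)=dead.
Check: live-neighbor counts of every cell in the completed generation 0:
122111
111110
233332
011111
Applying B3/S23 to generation 0 with these counts gives:
......
......
.****.
......
which matches the target exactly.

Answer: ......
.**..*
......
*..**.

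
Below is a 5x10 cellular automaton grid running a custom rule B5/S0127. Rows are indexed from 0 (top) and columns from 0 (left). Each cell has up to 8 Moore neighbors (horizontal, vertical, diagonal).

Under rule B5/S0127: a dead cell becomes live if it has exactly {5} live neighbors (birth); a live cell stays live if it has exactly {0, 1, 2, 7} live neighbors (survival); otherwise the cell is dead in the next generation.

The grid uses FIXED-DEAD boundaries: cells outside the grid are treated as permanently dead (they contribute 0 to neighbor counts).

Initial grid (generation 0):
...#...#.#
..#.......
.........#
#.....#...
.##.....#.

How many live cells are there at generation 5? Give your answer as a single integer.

Simulating step by step:
Generation 0 (given above): 10 live cells
Generation 1: 10 live cells
...#...#.#
..#.......
.........#
#.....#...
.##.....#.
Generation 2: 10 live cells
...#...#.#
..#.......
.........#
#.....#...
.##.....#.
Generation 3: 10 live cells
...#...#.#
..#.......
.........#
#.....#...
.##.....#.
Generation 4: 10 live cells
...#...#.#
..#.......
.........#
#.....#...
.##.....#.
Generation 5: 10 live cells
...#...#.#
..#.......
.........#
#.....#...
.##.....#.
Population at generation 5: 10

Answer: 10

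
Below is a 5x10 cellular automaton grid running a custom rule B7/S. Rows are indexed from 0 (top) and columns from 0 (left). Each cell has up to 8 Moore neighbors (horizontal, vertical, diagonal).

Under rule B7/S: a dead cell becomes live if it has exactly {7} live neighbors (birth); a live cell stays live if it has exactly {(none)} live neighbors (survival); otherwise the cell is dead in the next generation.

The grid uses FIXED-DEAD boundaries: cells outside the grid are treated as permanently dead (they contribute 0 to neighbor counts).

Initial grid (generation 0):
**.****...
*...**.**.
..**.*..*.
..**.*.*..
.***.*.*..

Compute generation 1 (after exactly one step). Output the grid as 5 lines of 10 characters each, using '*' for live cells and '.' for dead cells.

Simulating step by step:
Generation 0 (given above): 24 live cells
Generation 1: 0 live cells
(generation 1 grid is the final answer)

Answer: ..........
..........
..........
..........
..........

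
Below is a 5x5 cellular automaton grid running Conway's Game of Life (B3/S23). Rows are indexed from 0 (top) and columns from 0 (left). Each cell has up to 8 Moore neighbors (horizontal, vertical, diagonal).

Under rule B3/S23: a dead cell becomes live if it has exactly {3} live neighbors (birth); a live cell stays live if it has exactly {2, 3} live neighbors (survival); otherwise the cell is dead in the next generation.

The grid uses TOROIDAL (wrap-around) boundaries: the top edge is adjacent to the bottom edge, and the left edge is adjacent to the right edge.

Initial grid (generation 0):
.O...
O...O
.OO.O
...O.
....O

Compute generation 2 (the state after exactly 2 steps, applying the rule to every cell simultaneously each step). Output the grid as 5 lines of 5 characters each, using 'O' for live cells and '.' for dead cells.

Answer: ....O
.OO.O
.....
O.O.O
O....

Derivation:
Simulating step by step:
Generation 0 (given above): 8 live cells
Generation 1: 11 live cells
....O
..OOO
.OO.O
O.OOO
.....
Generation 2: 8 live cells
(generation 2 grid is the final answer)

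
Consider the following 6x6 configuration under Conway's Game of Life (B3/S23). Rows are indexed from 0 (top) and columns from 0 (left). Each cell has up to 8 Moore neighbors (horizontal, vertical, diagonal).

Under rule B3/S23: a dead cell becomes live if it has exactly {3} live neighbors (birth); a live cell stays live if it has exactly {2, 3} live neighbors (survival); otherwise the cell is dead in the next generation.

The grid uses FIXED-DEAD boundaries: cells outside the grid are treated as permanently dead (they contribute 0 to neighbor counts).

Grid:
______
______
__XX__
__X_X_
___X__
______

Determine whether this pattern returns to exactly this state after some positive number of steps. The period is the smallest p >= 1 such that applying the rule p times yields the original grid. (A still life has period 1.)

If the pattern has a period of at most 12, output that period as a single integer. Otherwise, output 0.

Simulating and comparing each generation to the original:
Gen 0 (original, given above): 5 live cells
Gen 1: 5 live cells, MATCHES original -> period = 1

Answer: 1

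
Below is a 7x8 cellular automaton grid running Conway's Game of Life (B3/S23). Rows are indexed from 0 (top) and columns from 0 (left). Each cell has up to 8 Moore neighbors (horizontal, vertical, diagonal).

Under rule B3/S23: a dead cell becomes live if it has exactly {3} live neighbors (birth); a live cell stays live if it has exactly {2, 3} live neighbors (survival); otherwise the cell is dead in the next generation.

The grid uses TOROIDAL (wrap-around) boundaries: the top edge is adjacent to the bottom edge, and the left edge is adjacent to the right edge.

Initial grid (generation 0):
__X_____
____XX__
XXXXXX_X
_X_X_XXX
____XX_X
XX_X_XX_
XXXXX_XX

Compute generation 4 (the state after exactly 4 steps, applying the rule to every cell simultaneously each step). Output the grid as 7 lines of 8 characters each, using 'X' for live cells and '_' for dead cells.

Simulating step by step:
Generation 0 (given above): 30 live cells
Generation 1: 14 live cells
X_X___XX
X____XX_
_X_____X
_X______
_X_X____
________
____X_X_
Generation 2: 10 live cells
XX______
_____X__
_X____XX
_X______
__X_____
________
_____XX_
Generation 3: 10 live cells
_____XX_
_X____XX
X_____X_
XXX_____
________
________
________
Generation 4: 10 live cells
(generation 4 grid is the final answer)

Answer: _____XXX
X_______
__X___X_
XX_____X
_X______
________
________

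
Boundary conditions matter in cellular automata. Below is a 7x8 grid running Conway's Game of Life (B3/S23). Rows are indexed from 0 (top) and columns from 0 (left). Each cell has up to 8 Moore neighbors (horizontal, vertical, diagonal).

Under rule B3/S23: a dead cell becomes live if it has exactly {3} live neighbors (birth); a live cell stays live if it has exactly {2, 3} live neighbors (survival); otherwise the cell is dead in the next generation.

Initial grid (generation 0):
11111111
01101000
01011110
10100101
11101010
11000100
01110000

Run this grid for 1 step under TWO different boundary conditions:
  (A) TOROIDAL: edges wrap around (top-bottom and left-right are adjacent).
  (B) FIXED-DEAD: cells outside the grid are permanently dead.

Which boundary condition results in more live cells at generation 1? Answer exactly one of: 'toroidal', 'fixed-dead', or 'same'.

Answer: fixed-dead

Derivation:
Under TOROIDAL boundary, generation 1:
00000111
00000000
00000011
00000000
00111010
00001101
00000000
Population = 12

Under FIXED-DEAD boundary, generation 1:
10001110
00000001
10000010
10000001
00111010
00001100
11100000
Population = 18

Comparison: toroidal=12, fixed-dead=18 -> fixed-dead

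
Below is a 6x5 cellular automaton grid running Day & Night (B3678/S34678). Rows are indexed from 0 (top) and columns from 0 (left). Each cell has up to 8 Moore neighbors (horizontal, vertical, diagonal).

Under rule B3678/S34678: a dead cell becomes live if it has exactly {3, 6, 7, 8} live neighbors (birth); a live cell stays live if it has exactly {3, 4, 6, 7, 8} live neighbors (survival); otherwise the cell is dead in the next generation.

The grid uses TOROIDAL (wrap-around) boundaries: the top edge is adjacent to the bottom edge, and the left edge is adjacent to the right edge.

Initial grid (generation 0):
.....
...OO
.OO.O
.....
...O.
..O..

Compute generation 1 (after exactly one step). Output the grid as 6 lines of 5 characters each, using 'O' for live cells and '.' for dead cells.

Answer: ...O.
O.OO.
O....
..OO.
.....
.....

Derivation:
Simulating step by step:
Generation 0 (given above): 7 live cells
Generation 1: 7 live cells
(generation 1 grid is the final answer)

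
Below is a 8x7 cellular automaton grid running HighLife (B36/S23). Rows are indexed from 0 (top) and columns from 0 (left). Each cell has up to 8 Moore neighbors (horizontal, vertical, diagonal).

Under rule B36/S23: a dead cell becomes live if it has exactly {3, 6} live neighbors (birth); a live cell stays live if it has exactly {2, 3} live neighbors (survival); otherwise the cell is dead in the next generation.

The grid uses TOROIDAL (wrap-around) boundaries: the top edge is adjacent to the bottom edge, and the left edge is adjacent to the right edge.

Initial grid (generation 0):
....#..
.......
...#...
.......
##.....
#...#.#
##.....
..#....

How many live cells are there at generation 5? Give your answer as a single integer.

Simulating step by step:
Generation 0 (given above): 10 live cells
Generation 1: 8 live cells
.......
.......
.......
.......
##....#
......#
##....#
.#.....
Generation 2: 7 live cells
.......
.......
.......
#......
#.....#
.....#.
.#....#
.#.....
Generation 3: 7 live cells
.......
.......
.......
#.....#
#.....#
.....#.
#......
#......
Generation 4: 6 live cells
.......
.......
.......
#.....#
#....#.
#......
......#
.......
Generation 5: 5 live cells
.......
.......
.......
#.....#
##.....
#......
.......
.......
Population at generation 5: 5

Answer: 5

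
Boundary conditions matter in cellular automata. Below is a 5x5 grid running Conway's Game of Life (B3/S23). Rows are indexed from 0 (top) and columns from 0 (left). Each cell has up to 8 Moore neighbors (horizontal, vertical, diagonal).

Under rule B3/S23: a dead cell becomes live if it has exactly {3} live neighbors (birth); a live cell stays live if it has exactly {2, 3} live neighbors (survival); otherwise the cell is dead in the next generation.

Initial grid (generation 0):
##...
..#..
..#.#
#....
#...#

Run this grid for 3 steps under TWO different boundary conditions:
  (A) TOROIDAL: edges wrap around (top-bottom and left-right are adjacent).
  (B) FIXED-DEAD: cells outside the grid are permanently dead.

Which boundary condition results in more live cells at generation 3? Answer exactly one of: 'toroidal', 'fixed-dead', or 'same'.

Answer: toroidal

Derivation:
Under TOROIDAL boundary, generation 3:
.#...
...#.
...#.
.#.#.
#..##
Population = 8

Under FIXED-DEAD boundary, generation 3:
..#..
.#.##
...##
.....
.....
Population = 6

Comparison: toroidal=8, fixed-dead=6 -> toroidal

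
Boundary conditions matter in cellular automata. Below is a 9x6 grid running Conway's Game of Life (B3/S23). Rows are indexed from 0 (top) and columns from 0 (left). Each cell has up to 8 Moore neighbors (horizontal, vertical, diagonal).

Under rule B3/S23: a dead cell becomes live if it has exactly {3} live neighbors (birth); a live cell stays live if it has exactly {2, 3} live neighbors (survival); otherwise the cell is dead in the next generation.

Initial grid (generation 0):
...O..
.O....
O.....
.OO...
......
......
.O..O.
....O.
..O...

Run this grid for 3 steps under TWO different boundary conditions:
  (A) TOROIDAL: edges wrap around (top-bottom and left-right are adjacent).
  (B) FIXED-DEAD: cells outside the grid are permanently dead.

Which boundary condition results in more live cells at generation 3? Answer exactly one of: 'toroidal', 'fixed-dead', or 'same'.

Under TOROIDAL boundary, generation 3:
..O...
......
OOO...
......
......
......
......
......
......
Population = 4

Under FIXED-DEAD boundary, generation 3:
......
......
......
......
......
......
......
......
......
Population = 0

Comparison: toroidal=4, fixed-dead=0 -> toroidal

Answer: toroidal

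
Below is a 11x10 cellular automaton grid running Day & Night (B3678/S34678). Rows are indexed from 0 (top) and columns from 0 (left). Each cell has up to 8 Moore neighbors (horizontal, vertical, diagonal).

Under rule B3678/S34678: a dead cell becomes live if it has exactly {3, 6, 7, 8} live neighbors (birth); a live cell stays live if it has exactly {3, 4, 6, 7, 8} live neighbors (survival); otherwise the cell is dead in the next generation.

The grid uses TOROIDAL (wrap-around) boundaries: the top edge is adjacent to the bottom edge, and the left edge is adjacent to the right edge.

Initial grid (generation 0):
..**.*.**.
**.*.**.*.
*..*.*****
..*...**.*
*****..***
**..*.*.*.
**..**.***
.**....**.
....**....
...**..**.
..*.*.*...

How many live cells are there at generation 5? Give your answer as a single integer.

Answer: 33

Derivation:
Simulating step by step:
Generation 0 (given above): 55 live cells
Generation 1: 47 live cells
..**.*.*.*
**.*****.*
*....***..
*.*....***
..**......
**..*.****
...*.*....
.*.*...**.
..*.*.*...
...**.*...
..***.*...
Generation 2: 41 live cells
...**.**..
**.*..**.*
..**.**.**
...*...***
..**..*.**
....**....
.*........
...*.**...
..*.*.....
...***.*..
..**..**..
Generation 3: 32 live cells
**.**.....
*..*.....*
.***..***.
*..*.*..*.
...*.*..**
..**......
......*...
..*.*.....
..........
....**....
..*.*..**.
Generation 4: 29 live cells
**.**...*.
*.**...***
.***...**.
.*.*....*.
...*.....*
....*.....
..*.......
..........
...***....
...*......
.*..*.....
Generation 5: 33 live cells
**.**..**.
***....*..
.****..*..
*.***..***
..*.*.....
...*......
..........
...**.....
....*.....
..**.*....
*...*.....
Population at generation 5: 33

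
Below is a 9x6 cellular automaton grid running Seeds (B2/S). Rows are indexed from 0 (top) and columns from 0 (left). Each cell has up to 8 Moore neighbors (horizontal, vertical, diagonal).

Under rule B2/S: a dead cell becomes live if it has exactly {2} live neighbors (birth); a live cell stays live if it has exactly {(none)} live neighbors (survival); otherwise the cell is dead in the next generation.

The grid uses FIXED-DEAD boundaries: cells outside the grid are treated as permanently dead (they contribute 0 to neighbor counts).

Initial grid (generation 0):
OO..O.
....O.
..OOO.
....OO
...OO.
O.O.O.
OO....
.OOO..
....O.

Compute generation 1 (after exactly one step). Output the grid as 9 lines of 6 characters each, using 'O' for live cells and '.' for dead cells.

Answer: ...O.O
O.....
......
......
.OO...
.....O
....O.
....O.
.O....

Derivation:
Simulating step by step:
Generation 0 (given above): 20 live cells
Generation 1: 9 live cells
(generation 1 grid is the final answer)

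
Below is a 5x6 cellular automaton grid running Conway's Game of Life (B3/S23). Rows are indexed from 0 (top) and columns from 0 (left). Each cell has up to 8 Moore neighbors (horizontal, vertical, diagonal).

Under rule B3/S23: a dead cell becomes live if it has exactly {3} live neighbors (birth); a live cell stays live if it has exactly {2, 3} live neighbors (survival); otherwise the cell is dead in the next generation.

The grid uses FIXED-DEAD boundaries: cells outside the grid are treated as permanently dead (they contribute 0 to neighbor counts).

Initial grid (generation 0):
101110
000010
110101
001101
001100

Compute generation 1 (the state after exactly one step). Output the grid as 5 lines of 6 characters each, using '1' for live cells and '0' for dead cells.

Simulating step by step:
Generation 0 (given above): 14 live cells
Generation 1: 10 live cells
(generation 1 grid is the final answer)

Answer: 000110
100001
010101
000000
001110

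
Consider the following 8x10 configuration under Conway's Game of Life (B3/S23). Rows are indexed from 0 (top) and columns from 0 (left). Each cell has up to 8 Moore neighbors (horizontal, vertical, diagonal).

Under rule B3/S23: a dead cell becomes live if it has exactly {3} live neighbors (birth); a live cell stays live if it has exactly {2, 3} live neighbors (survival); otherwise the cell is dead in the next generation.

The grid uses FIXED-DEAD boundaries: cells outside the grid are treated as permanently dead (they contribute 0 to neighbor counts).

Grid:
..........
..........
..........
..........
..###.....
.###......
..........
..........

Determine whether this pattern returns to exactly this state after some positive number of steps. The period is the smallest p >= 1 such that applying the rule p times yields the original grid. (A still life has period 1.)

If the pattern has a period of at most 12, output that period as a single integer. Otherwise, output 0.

Answer: 2

Derivation:
Simulating and comparing each generation to the original:
Gen 0 (original, given above): 6 live cells
Gen 1: 6 live cells, differs from original
Gen 2: 6 live cells, MATCHES original -> period = 2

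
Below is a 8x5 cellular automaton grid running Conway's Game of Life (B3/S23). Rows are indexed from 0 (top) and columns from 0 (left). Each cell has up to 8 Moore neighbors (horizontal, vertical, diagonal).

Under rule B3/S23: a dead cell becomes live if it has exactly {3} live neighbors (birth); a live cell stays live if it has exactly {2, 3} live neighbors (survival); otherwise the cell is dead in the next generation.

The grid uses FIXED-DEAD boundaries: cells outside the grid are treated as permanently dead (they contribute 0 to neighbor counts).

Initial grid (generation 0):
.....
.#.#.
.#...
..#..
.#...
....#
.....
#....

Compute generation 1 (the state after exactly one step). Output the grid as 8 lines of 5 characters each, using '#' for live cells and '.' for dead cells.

Simulating step by step:
Generation 0 (given above): 7 live cells
Generation 1: 4 live cells
(generation 1 grid is the final answer)

Answer: .....
..#..
.#...
.##..
.....
.....
.....
.....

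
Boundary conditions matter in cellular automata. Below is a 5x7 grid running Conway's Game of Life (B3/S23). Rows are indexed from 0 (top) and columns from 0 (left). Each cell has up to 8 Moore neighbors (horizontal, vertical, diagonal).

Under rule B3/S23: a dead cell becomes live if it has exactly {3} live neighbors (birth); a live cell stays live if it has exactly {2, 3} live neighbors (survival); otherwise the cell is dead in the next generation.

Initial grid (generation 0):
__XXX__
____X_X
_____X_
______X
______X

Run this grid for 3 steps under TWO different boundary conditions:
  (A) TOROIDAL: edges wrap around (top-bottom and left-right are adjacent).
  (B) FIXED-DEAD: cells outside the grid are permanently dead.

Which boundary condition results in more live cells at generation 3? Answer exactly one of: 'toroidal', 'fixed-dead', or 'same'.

Under TOROIDAL boundary, generation 3:
__XX_XX
___X___
___XXX_
____X_X
_____XX
Population = 12

Under FIXED-DEAD boundary, generation 3:
___XXX_
___X__X
____X_X
_____XX
_______
Population = 9

Comparison: toroidal=12, fixed-dead=9 -> toroidal

Answer: toroidal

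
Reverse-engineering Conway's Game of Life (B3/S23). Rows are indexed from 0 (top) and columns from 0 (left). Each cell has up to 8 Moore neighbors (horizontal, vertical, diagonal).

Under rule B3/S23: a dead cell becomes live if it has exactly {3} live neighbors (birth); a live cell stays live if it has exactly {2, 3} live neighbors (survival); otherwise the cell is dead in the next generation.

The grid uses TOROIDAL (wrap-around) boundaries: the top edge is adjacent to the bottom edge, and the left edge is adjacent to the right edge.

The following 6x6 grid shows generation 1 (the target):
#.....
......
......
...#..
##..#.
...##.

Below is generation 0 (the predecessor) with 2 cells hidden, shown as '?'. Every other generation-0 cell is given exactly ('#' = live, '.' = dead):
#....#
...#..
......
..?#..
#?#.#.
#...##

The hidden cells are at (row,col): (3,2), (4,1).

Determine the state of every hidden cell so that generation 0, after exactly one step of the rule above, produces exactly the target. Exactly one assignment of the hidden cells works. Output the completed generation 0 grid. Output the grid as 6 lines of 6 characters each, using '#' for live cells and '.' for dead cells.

Answer: #....#
...#..
......
...#..
#.#.#.
#...##

Derivation:
Hidden generation-0 cells (in order): (3,2), (4,1).
A hidden cell only influences target cells in its own 3x3 neighborhood. Try each of the 2^2 = 4 assignments, step the completed generation 0 forward once under B3/S23, and compare with the target:
  (3,2)=. (4,1)=. -> step reproduces the target at every cell -> ACCEPT
  (3,2)=. (4,1)=# -> step gives (3,1)='#' but target has '.' -> reject
  (3,2)=# (4,1)=. -> step gives (2,2)='#' but target has '.' -> reject
  (3,2)=# (4,1)=# -> step gives (2,2)='#' but target has '.' -> reject
Unique solution: (3,2)=dead, (4,1)=dead.
Check: live-neighbor counts of every cell in the completed generation 0:
321244
211022
002220
122222
231435
441336
Applying B3/S23 to generation 0 with these counts gives:
#.....
......
......
...#..
##..#.
...##.
which matches the target exactly.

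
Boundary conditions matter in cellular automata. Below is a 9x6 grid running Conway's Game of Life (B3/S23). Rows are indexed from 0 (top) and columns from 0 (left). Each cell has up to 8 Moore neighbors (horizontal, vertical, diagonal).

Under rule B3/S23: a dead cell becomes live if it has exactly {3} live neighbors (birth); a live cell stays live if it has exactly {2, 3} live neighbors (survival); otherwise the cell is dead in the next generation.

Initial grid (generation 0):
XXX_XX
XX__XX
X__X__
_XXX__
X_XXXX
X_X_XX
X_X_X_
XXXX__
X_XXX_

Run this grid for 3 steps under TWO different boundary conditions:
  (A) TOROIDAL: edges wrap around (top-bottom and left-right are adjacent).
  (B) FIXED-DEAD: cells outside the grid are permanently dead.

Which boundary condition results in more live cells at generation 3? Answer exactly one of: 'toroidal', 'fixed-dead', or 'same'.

Answer: fixed-dead

Derivation:
Under TOROIDAL boundary, generation 3:
______
______
______
______
______
______
______
______
______
Population = 0

Under FIXED-DEAD boundary, generation 3:
__XXXX
__XX_X
X_X___
XX____
X_____
XX____
X_____
XX____
______
Population = 17

Comparison: toroidal=0, fixed-dead=17 -> fixed-dead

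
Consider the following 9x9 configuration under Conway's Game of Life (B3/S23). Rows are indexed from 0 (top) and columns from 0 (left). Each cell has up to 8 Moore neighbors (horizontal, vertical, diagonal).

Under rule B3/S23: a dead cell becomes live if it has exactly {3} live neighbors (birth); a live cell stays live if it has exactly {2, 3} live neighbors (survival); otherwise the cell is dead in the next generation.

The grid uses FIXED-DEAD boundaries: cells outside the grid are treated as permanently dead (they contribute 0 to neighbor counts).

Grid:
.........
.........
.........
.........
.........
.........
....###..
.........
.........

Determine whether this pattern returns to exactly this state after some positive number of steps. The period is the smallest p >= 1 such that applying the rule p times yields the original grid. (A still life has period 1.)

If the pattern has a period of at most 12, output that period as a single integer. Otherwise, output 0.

Simulating and comparing each generation to the original:
Gen 0 (original, given above): 3 live cells
Gen 1: 3 live cells, differs from original
Gen 2: 3 live cells, MATCHES original -> period = 2

Answer: 2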